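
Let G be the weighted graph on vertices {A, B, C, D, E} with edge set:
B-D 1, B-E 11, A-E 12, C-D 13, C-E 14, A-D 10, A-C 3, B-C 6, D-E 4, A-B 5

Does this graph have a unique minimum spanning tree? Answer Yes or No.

Sort edges by weight, then run Kruskal:
B-D (1): add — endpoints in different components.
A-C (3): add — endpoints in different components.
D-E (4): add — endpoints in different components.
A-B (5): add — endpoints in different components.
Every non-tree edge has weight strictly greater than the heaviest edge on the tree path between its endpoints, so the MST is unique.

Yes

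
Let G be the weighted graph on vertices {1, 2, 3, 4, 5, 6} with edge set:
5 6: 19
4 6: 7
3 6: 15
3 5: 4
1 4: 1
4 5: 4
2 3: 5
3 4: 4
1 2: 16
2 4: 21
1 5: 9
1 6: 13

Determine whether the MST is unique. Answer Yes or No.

Kruskal: consider edges lightest-first.
1 4 (1): add — endpoints in different components.
3 4 (4): add — endpoints in different components.
3 5 (4): add — endpoints in different components.
4 5 (4): skip — 4 and 5 already connected.
2 3 (5): add — endpoints in different components.
4 6 (7): add — endpoints in different components.
Non-tree edge 4 5 has weight 4, equal to the heaviest edge on its tree cycle — swapping gives another MST of the same weight. Not unique.

No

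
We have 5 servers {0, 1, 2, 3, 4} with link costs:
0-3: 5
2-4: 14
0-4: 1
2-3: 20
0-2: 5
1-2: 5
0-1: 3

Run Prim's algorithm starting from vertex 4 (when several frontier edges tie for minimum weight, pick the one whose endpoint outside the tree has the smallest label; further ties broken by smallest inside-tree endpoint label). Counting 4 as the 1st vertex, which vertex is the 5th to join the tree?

3

Grow the tree from 4 using Prim:
Step 1: cheapest edge leaving the tree is 0-4 (1); add 0.
Step 2: cheapest edge leaving the tree is 0-1 (3); add 1.
Step 3: cheapest edge leaving the tree is 0-2 (5); add 2.
Step 4: cheapest edge leaving the tree is 0-3 (5); add 3.
Vertex order: 4, 0, 1, 2, 3. The 5th vertex is 3.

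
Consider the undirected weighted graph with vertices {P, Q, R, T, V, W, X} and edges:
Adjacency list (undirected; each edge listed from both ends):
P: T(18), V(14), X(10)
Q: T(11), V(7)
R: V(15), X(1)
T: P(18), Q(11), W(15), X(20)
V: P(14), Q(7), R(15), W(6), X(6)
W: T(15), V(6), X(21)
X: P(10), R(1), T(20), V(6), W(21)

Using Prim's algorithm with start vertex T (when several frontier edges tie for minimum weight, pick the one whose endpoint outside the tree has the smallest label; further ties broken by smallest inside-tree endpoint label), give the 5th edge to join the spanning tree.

R-X

Prim, starting at T.
Step 1: frontier [Q—T 11, T—W 15, P—T 18, T—X 20] → take Q—T (11); add Q.
Step 2: frontier [Q—V 7, T—W 15, P—T 18, T—X 20] → take Q—V (7); add V.
Step 3: frontier [T—W 15, P—T 18, T—X 20, V—W 6, V—X 6, P—V 14, R—V 15] → take V—W (6); add W.
Step 4: frontier [P—T 18, T—X 20, V—X 6, P—V 14, R—V 15, W—X 21] → take V—X (6); add X.
Step 5: frontier [P—T 18, P—V 14, R—V 15, R—X 1, P—X 10] → take R—X (1); add R.
Step 6: frontier [P—T 18, P—V 14, P—X 10] → take P—X (10); add P.
The 5th edge added is R—X.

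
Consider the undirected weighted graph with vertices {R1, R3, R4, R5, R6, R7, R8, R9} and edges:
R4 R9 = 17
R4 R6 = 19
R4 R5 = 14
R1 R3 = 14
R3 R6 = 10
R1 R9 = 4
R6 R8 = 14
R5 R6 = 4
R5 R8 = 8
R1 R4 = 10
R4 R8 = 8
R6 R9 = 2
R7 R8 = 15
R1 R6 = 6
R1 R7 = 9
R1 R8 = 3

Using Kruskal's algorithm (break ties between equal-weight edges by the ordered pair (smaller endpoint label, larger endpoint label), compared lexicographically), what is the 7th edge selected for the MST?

R3-R6

Kruskal: consider edges lightest-first.
R6 R9 (2): add — endpoints in different components.
R1 R8 (3): add — endpoints in different components.
R1 R9 (4): add — endpoints in different components.
R5 R6 (4): add — endpoints in different components.
R1 R6 (6): skip — R1 and R6 already connected.
R4 R8 (8): add — endpoints in different components.
R5 R8 (8): skip — R8 and R5 already connected.
R1 R7 (9): add — endpoints in different components.
R1 R4 (10): skip — R1 and R4 already connected.
R3 R6 (10): add — endpoints in different components.
The 7th edge added is R3 R6.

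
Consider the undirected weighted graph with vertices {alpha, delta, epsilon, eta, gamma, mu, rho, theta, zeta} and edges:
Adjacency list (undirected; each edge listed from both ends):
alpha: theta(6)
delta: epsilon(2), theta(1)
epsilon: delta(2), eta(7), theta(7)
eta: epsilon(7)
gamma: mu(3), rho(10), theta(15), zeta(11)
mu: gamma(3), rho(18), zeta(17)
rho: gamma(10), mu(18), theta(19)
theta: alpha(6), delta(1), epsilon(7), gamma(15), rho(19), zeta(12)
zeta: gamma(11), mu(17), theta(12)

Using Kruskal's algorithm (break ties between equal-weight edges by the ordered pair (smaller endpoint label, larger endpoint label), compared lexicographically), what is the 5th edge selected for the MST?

epsilon-eta

Kruskal: consider edges lightest-first.
delta–theta (1): add — endpoints in different components.
delta–epsilon (2): add — endpoints in different components.
gamma–mu (3): add — endpoints in different components.
alpha–theta (6): add — endpoints in different components.
epsilon–eta (7): add — endpoints in different components.
epsilon–theta (7): skip — epsilon and theta already connected.
gamma–rho (10): add — endpoints in different components.
gamma–zeta (11): add — endpoints in different components.
theta–zeta (12): add — endpoints in different components.
The 5th edge added is epsilon–eta.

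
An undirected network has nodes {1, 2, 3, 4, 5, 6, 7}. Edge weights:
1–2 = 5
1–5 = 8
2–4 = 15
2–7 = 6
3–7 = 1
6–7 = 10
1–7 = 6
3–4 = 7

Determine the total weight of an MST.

37

Grow the tree from 6 using Prim:
Step 1: cheapest edge leaving the tree is 6–7 (10); add 7.
Step 2: cheapest edge leaving the tree is 3–7 (1); add 3.
Step 3: cheapest edge leaving the tree is 1–7 (6); add 1.
Step 4: cheapest edge leaving the tree is 1–2 (5); add 2.
Step 5: cheapest edge leaving the tree is 3–4 (7); add 4.
Step 6: cheapest edge leaving the tree is 1–5 (8); add 5.
MST edges: 6–7, 3–7, 1–7, 1–2, 3–4, 1–5; total weight 10+1+6+5+7+8 = 37.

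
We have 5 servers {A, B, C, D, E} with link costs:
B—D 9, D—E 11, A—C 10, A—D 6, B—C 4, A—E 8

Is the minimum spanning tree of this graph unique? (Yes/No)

Yes

Kruskal's algorithm — process edges by increasing weight (ties by edge label):
B—C (4): add. Components now {A} {B,C} {D} {E}
A—D (6): add. Components now {A,D} {B,C} {E}
A—E (8): add. Components now {A,D,E} {B,C}
B—D (9): add. Components now {A,B,C,D,E}
Every non-tree edge has weight strictly greater than the heaviest edge on the tree path between its endpoints, so the MST is unique.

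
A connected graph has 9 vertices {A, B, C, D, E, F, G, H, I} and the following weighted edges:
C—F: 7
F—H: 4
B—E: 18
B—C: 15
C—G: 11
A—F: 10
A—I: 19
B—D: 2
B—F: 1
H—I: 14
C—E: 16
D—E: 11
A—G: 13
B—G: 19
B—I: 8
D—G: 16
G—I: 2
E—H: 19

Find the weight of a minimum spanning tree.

Kruskal: consider edges lightest-first.
B—F (1): add — endpoints in different components.
B—D (2): add — endpoints in different components.
G—I (2): add — endpoints in different components.
F—H (4): add — endpoints in different components.
C—F (7): add — endpoints in different components.
B—I (8): add — endpoints in different components.
A—F (10): add — endpoints in different components.
C—G (11): skip — C and G already connected.
D—E (11): add — endpoints in different components.
MST edges: B—F, B—D, G—I, F—H, C—F, B—I, A—F, D—E; total weight 1+2+2+4+7+8+10+11 = 45.

45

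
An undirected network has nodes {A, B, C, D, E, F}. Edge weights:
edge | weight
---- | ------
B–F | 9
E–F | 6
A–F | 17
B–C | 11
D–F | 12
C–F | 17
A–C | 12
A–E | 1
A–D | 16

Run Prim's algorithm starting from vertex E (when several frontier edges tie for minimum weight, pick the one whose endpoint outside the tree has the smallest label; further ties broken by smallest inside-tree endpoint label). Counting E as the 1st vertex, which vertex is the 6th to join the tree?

D

Prim, starting at E.
Step 1: frontier [A–E 1, E–F 6] → take A–E (1); add A.
Step 2: frontier [A–C 12, A–D 16, A–F 17, E–F 6] → take E–F (6); add F.
Step 3: frontier [A–C 12, A–D 16, B–F 9, D–F 12, C–F 17] → take B–F (9); add B.
Step 4: frontier [A–C 12, A–D 16, B–C 11, D–F 12, C–F 17] → take B–C (11); add C.
Step 5: frontier [A–D 16, D–F 12] → take D–F (12); add D.
Vertex order: E, A, F, B, C, D. The 6th vertex is D.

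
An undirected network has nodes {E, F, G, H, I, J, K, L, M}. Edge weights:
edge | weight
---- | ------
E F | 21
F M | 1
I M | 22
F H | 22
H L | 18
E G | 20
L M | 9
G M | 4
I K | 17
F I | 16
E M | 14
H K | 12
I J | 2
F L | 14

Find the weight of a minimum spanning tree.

Grow the tree from H using Prim:
Step 1: frontier [H K 12, H L 18, F H 22] → take H K (12); add K.
Step 2: frontier [H L 18, F H 22, I K 17] → take I K (17); add I.
Step 3: frontier [H L 18, F H 22, I J 2, F I 16, I M 22] → take I J (2); add J.
Step 4: frontier [H L 18, F H 22, F I 16, I M 22] → take F I (16); add F.
Step 5: frontier [F M 1, F L 14, E F 21, H L 18, I M 22] → take F M (1); add M.
Step 6: frontier [F L 14, E F 21, H L 18, G M 4, L M 9, E M 14] → take G M (4); add G.
Step 7: frontier [F L 14, E F 21, E G 20, H L 18, L M 9, E M 14] → take L M (9); add L.
Step 8: frontier [E F 21, E G 20, E M 14] → take E M (14); add E.
MST edges: H K, I K, I J, F I, F M, G M, L M, E M; total weight 12+17+2+16+1+4+9+14 = 75.

75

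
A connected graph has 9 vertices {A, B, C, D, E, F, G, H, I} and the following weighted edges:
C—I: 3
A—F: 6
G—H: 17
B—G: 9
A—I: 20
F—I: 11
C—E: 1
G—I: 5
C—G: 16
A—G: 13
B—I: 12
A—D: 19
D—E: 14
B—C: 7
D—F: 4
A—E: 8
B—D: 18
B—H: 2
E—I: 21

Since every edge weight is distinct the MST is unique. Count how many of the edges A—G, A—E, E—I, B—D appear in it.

Kruskal: consider edges lightest-first.
C—E (1): add — endpoints in different components.
B—H (2): add — endpoints in different components.
C—I (3): add — endpoints in different components.
D—F (4): add — endpoints in different components.
G—I (5): add — endpoints in different components.
A—F (6): add — endpoints in different components.
B—C (7): add — endpoints in different components.
A—E (8): add — endpoints in different components.
MST edge set: {C—E, B—H, C—I, D—F, G—I, A—F, B—C, A—E}.
Of the listed edges, {A—E} are in the MST → 1.

1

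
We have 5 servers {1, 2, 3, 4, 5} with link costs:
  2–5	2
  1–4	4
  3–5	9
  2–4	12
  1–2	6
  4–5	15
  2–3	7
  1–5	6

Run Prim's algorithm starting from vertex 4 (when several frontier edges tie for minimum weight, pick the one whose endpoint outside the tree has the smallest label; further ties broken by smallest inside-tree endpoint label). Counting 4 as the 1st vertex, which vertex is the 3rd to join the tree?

Grow the tree from 4 using Prim:
Step 1: frontier [1–4 4, 2–4 12, 4–5 15] → take 1–4 (4); add 1.
Step 2: frontier [1–2 6, 1–5 6, 2–4 12, 4–5 15] → take 1–2 (6); add 2.
Step 3: frontier [1–5 6, 2–5 2, 2–3 7, 4–5 15] → take 2–5 (2); add 5.
Step 4: frontier [2–3 7, 3–5 9] → take 2–3 (7); add 3.
Vertex order: 4, 1, 2, 5, 3. The 3rd vertex is 2.

2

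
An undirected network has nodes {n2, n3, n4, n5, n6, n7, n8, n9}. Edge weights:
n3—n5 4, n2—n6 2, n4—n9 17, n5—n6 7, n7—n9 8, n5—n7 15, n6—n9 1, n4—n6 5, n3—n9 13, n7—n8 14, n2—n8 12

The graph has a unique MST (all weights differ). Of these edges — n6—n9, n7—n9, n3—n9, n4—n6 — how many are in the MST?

3

Sort edges by weight, then run Kruskal:
n6—n9 (1): add — endpoints in different components.
n2—n6 (2): add — endpoints in different components.
n3—n5 (4): add — endpoints in different components.
n4—n6 (5): add — endpoints in different components.
n5—n6 (7): add — endpoints in different components.
n7—n9 (8): add — endpoints in different components.
n2—n8 (12): add — endpoints in different components.
MST edge set: {n6—n9, n2—n6, n3—n5, n4—n6, n5—n6, n7—n9, n2—n8}.
Of the listed edges, {n6—n9, n7—n9, n4—n6} are in the MST → 3.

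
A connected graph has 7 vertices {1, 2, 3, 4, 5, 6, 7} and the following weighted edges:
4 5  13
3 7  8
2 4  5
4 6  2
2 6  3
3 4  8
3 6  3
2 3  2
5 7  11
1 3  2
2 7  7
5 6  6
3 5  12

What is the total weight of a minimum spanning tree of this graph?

Sort edges by weight, then run Kruskal:
1 3 (2): add. Components now {1,3} {2} {4} {5} {6} {7}
2 3 (2): add. Components now {1,2,3} {4} {5} {6} {7}
4 6 (2): add. Components now {1,2,3} {4,6} {5} {7}
2 6 (3): add. Components now {1,2,3,4,6} {5} {7}
3 6 (3): skip — 3 and 6 already connected.
2 4 (5): skip — 2 and 4 already connected.
5 6 (6): add. Components now {1,2,3,4,5,6} {7}
2 7 (7): add. Components now {1,2,3,4,5,6,7}
MST edges: 1 3, 2 3, 4 6, 2 6, 5 6, 2 7; total weight 2+2+2+3+6+7 = 22.

22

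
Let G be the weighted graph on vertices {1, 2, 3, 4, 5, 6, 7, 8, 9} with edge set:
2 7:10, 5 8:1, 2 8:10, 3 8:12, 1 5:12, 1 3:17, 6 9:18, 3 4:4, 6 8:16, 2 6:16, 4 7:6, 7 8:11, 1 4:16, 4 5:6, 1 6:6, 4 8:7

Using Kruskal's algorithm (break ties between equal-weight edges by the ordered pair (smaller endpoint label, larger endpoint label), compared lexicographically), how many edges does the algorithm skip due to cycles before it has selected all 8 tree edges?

Sort edges by weight, then run Kruskal:
5 8 (1): add — endpoints in different components.
3 4 (4): add — endpoints in different components.
1 6 (6): add — endpoints in different components.
4 5 (6): add — endpoints in different components.
4 7 (6): add — endpoints in different components.
4 8 (7): skip — 4 and 8 already connected.
2 7 (10): add — endpoints in different components.
2 8 (10): skip — 2 and 8 already connected.
7 8 (11): skip — 7 and 8 already connected.
1 5 (12): add — endpoints in different components.
3 8 (12): skip — 3 and 8 already connected.
1 4 (16): skip — 1 and 4 already connected.
2 6 (16): skip — 2 and 6 already connected.
6 8 (16): skip — 6 and 8 already connected.
1 3 (17): skip — 1 and 3 already connected.
6 9 (18): add — endpoints in different components.
Edges rejected before the tree was complete: 8.

8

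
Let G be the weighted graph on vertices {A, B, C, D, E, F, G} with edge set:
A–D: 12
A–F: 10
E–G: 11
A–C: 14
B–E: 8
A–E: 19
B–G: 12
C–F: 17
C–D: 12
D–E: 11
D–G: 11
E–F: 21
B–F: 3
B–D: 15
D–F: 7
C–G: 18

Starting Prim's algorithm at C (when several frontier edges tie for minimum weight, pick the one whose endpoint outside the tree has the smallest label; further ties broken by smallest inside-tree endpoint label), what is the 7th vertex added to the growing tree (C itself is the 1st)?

G

Prim's algorithm from C:
Step 1: cheapest edge leaving the tree is C–D (12); add D.
Step 2: cheapest edge leaving the tree is D–F (7); add F.
Step 3: cheapest edge leaving the tree is B–F (3); add B.
Step 4: cheapest edge leaving the tree is B–E (8); add E.
Step 5: cheapest edge leaving the tree is A–F (10); add A.
Step 6: cheapest edge leaving the tree is D–G (11); add G.
Vertex order: C, D, F, B, E, A, G. The 7th vertex is G.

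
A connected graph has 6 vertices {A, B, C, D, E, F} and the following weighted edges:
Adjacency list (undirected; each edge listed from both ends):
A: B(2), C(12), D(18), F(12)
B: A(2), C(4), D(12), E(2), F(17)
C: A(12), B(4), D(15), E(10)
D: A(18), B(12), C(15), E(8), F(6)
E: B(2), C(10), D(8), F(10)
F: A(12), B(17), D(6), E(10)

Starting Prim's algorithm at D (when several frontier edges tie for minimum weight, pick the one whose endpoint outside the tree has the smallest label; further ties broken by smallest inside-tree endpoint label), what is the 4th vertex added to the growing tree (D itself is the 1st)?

Prim, starting at D.
Step 1: frontier [D-F 6, D-E 8, B-D 12, C-D 15, A-D 18] → take D-F (6); add F.
Step 2: frontier [D-E 8, B-D 12, C-D 15, A-D 18, E-F 10, A-F 12, B-F 17] → take D-E (8); add E.
Step 3: frontier [B-D 12, C-D 15, A-D 18, B-E 2, C-E 10, A-F 12, B-F 17] → take B-E (2); add B.
Step 4: frontier [A-B 2, B-C 4, C-D 15, A-D 18, C-E 10, A-F 12] → take A-B (2); add A.
Step 5: frontier [A-C 12, B-C 4, C-D 15, C-E 10] → take B-C (4); add C.
Vertex order: D, F, E, B, A, C. The 4th vertex is B.

B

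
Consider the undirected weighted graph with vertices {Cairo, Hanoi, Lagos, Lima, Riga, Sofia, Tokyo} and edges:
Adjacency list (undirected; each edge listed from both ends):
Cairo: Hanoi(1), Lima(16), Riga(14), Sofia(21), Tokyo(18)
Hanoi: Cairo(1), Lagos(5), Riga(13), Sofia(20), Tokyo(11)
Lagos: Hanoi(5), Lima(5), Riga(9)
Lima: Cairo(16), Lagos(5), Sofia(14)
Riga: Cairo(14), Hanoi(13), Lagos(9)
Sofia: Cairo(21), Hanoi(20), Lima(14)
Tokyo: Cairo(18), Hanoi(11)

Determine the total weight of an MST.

Sort edges by weight, then run Kruskal:
Cairo Hanoi (1): add. Components now {Lima} {Cairo,Hanoi} {Tokyo} {Sofia} {Riga} {Lagos}
Hanoi Lagos (5): add. Components now {Lima} {Cairo,Hanoi,Lagos} {Tokyo} {Sofia} {Riga}
Lagos Lima (5): add. Components now {Cairo,Hanoi,Lagos,Lima} {Tokyo} {Sofia} {Riga}
Lagos Riga (9): add. Components now {Cairo,Hanoi,Lagos,Lima,Riga} {Tokyo} {Sofia}
Hanoi Tokyo (11): add. Components now {Cairo,Hanoi,Lagos,Lima,Riga,Tokyo} {Sofia}
Hanoi Riga (13): skip — Hanoi and Riga already connected.
Cairo Riga (14): skip — Cairo and Riga already connected.
Lima Sofia (14): add. Components now {Cairo,Hanoi,Lagos,Lima,Riga,Sofia,Tokyo}
MST edges: Cairo Hanoi, Hanoi Lagos, Lagos Lima, Lagos Riga, Hanoi Tokyo, Lima Sofia; total weight 1+5+5+9+11+14 = 45.

45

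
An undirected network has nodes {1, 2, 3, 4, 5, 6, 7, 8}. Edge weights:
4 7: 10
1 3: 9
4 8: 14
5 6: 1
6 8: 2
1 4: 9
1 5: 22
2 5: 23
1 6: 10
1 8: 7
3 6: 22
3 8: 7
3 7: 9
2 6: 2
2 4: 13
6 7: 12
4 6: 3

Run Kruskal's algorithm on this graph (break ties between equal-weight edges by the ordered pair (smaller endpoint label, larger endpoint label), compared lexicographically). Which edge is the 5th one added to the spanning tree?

1-8

Sort edges by weight, then run Kruskal:
5 6 (1): add — endpoints in different components.
2 6 (2): add — endpoints in different components.
6 8 (2): add — endpoints in different components.
4 6 (3): add — endpoints in different components.
1 8 (7): add — endpoints in different components.
3 8 (7): add — endpoints in different components.
1 3 (9): skip — 1 and 3 already connected.
1 4 (9): skip — 1 and 4 already connected.
3 7 (9): add — endpoints in different components.
The 5th edge added is 1 8.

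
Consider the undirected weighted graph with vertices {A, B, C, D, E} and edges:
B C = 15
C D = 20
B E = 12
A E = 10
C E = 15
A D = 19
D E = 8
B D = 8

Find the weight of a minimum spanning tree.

Grow the tree from A using Prim:
Step 1: cheapest edge leaving the tree is A E (10); add E.
Step 2: cheapest edge leaving the tree is D E (8); add D.
Step 3: cheapest edge leaving the tree is B D (8); add B.
Step 4: cheapest edge leaving the tree is B C (15); add C.
MST edges: A E, D E, B D, B C; total weight 10+8+8+15 = 41.

41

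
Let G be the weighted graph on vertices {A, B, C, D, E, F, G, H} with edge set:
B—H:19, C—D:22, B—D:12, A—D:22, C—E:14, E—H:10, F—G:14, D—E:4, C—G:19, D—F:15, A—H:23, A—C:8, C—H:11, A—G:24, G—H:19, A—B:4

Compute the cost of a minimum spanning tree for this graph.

66

Prim's algorithm from H:
Step 1: cheapest edge leaving the tree is E—H (10); add E.
Step 2: cheapest edge leaving the tree is D—E (4); add D.
Step 3: cheapest edge leaving the tree is C—H (11); add C.
Step 4: cheapest edge leaving the tree is A—C (8); add A.
Step 5: cheapest edge leaving the tree is A—B (4); add B.
Step 6: cheapest edge leaving the tree is D—F (15); add F.
Step 7: cheapest edge leaving the tree is F—G (14); add G.
MST edges: E—H, D—E, C—H, A—C, A—B, D—F, F—G; total weight 10+4+11+8+4+15+14 = 66.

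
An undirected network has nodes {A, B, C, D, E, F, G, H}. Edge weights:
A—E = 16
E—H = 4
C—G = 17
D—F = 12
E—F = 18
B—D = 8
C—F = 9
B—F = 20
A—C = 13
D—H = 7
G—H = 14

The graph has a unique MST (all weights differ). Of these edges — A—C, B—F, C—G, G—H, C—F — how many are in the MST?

Kruskal's algorithm — process edges by increasing weight (ties by edge label):
E—H (4): add — endpoints in different components.
D—H (7): add — endpoints in different components.
B—D (8): add — endpoints in different components.
C—F (9): add — endpoints in different components.
D—F (12): add — endpoints in different components.
A—C (13): add — endpoints in different components.
G—H (14): add — endpoints in different components.
MST edge set: {E—H, D—H, B—D, C—F, D—F, A—C, G—H}.
Of the listed edges, {A—C, G—H, C—F} are in the MST → 3.

3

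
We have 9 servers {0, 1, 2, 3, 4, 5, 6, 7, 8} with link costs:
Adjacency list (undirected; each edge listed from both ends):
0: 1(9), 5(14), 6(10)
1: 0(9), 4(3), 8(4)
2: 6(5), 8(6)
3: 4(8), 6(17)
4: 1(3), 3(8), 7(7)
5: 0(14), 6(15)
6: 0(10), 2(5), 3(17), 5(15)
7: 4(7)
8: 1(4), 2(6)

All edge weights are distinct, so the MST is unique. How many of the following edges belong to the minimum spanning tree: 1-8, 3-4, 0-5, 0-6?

Sort edges by weight, then run Kruskal:
1-4 (3): add — endpoints in different components.
1-8 (4): add — endpoints in different components.
2-6 (5): add — endpoints in different components.
2-8 (6): add — endpoints in different components.
4-7 (7): add — endpoints in different components.
3-4 (8): add — endpoints in different components.
0-1 (9): add — endpoints in different components.
0-6 (10): skip — 0 and 6 already connected.
0-5 (14): add — endpoints in different components.
MST edge set: {1-4, 1-8, 2-6, 2-8, 4-7, 3-4, 0-1, 0-5}.
Of the listed edges, {1-8, 3-4, 0-5} are in the MST → 3.

3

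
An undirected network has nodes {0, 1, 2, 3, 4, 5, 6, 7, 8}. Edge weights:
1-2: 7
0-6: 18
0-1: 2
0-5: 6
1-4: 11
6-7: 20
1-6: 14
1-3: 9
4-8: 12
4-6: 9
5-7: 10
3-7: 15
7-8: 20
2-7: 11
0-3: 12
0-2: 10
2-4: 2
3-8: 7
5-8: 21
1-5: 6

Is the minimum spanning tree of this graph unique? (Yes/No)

Sort edges by weight, then run Kruskal:
0-1 (2): add — endpoints in different components.
2-4 (2): add — endpoints in different components.
0-5 (6): add — endpoints in different components.
1-5 (6): skip — 1 and 5 already connected.
1-2 (7): add — endpoints in different components.
3-8 (7): add — endpoints in different components.
1-3 (9): add — endpoints in different components.
4-6 (9): add — endpoints in different components.
0-2 (10): skip — 0 and 2 already connected.
5-7 (10): add — endpoints in different components.
Non-tree edge 1-5 has weight 6, equal to the heaviest edge on its tree cycle — swapping gives another MST of the same weight. Not unique.

No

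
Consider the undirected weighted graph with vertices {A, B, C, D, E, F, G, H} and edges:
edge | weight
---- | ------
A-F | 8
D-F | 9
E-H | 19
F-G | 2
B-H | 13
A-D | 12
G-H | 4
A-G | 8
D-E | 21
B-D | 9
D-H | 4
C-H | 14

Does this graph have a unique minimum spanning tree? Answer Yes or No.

Kruskal's algorithm — process edges by increasing weight (ties by edge label):
F-G (2): add — endpoints in different components.
D-H (4): add — endpoints in different components.
G-H (4): add — endpoints in different components.
A-F (8): add — endpoints in different components.
A-G (8): skip — A and G already connected.
B-D (9): add — endpoints in different components.
D-F (9): skip — D and F already connected.
A-D (12): skip — A and D already connected.
B-H (13): skip — B and H already connected.
C-H (14): add — endpoints in different components.
E-H (19): add — endpoints in different components.
Non-tree edge A-G has weight 8, equal to the heaviest edge on its tree cycle — swapping gives another MST of the same weight. Not unique.

No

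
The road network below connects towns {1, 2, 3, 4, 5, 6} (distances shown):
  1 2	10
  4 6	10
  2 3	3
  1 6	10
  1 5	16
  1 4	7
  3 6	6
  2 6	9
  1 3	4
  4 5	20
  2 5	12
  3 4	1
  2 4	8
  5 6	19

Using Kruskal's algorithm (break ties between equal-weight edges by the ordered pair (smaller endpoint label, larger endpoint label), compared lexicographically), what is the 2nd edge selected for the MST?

Kruskal's algorithm — process edges by increasing weight (ties by edge label):
3 4 (1): add — endpoints in different components.
2 3 (3): add — endpoints in different components.
1 3 (4): add — endpoints in different components.
3 6 (6): add — endpoints in different components.
1 4 (7): skip — 1 and 4 already connected.
2 4 (8): skip — 2 and 4 already connected.
2 6 (9): skip — 2 and 6 already connected.
1 2 (10): skip — 1 and 2 already connected.
1 6 (10): skip — 1 and 6 already connected.
4 6 (10): skip — 4 and 6 already connected.
2 5 (12): add — endpoints in different components.
The 2nd edge added is 2 3.

2-3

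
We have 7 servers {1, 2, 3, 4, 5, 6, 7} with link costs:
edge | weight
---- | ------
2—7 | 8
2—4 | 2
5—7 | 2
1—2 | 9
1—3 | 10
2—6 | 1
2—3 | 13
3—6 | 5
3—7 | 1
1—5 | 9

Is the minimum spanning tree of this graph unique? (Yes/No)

No

Kruskal: consider edges lightest-first.
2—6 (1): add — endpoints in different components.
3—7 (1): add — endpoints in different components.
2—4 (2): add — endpoints in different components.
5—7 (2): add — endpoints in different components.
3—6 (5): add — endpoints in different components.
2—7 (8): skip — 2 and 7 already connected.
1—2 (9): add — endpoints in different components.
Non-tree edge 1—5 has weight 9, equal to the heaviest edge on its tree cycle — swapping gives another MST of the same weight. Not unique.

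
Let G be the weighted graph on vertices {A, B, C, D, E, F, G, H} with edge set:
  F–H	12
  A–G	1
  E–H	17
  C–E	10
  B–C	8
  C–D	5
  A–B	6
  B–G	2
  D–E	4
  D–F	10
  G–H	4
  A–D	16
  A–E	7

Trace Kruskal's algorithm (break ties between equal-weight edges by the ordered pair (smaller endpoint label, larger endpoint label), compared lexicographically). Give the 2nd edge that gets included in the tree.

B-G

Kruskal's algorithm — process edges by increasing weight (ties by edge label):
A–G (1): add — endpoints in different components.
B–G (2): add — endpoints in different components.
D–E (4): add — endpoints in different components.
G–H (4): add — endpoints in different components.
C–D (5): add — endpoints in different components.
A–B (6): skip — A and B already connected.
A–E (7): add — endpoints in different components.
B–C (8): skip — B and C already connected.
C–E (10): skip — C and E already connected.
D–F (10): add — endpoints in different components.
The 2nd edge added is B–G.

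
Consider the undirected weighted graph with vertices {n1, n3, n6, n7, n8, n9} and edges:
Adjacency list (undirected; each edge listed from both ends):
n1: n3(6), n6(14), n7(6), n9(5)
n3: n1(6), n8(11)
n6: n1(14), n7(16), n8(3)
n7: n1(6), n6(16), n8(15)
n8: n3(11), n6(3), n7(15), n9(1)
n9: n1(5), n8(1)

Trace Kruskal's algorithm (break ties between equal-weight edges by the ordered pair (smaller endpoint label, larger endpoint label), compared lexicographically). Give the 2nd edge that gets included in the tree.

n6-n8

Kruskal's algorithm — process edges by increasing weight (ties by edge label):
n8 n9 (1): add. Components now {n1} {n3} {n6} {n7} {n8,n9}
n6 n8 (3): add. Components now {n1} {n3} {n6,n8,n9} {n7}
n1 n9 (5): add. Components now {n1,n6,n8,n9} {n3} {n7}
n1 n3 (6): add. Components now {n1,n3,n6,n8,n9} {n7}
n1 n7 (6): add. Components now {n1,n3,n6,n7,n8,n9}
The 2nd edge added is n6 n8.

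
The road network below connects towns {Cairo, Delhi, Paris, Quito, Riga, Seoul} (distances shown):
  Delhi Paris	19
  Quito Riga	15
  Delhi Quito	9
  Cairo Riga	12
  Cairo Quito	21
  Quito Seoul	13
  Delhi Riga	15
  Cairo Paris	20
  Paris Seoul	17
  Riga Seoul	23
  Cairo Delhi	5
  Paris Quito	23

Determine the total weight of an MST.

Prim, starting at Quito.
Step 1: frontier [Delhi Quito 9, Quito Seoul 13, Quito Riga 15, Cairo Quito 21, Paris Quito 23] → take Delhi Quito (9); add Delhi.
Step 2: frontier [Cairo Delhi 5, Delhi Riga 15, Delhi Paris 19, Quito Seoul 13, Quito Riga 15, Cairo Quito 21, Paris Quito 23] → take Cairo Delhi (5); add Cairo.
Step 3: frontier [Cairo Riga 12, Cairo Paris 20, Delhi Riga 15, Delhi Paris 19, Quito Seoul 13, Quito Riga 15, Paris Quito 23] → take Cairo Riga (12); add Riga.
Step 4: frontier [Cairo Paris 20, Delhi Paris 19, Quito Seoul 13, Paris Quito 23, Riga Seoul 23] → take Quito Seoul (13); add Seoul.
Step 5: frontier [Cairo Paris 20, Delhi Paris 19, Paris Quito 23, Paris Seoul 17] → take Paris Seoul (17); add Paris.
MST edges: Delhi Quito, Cairo Delhi, Cairo Riga, Quito Seoul, Paris Seoul; total weight 9+5+12+13+17 = 56.

56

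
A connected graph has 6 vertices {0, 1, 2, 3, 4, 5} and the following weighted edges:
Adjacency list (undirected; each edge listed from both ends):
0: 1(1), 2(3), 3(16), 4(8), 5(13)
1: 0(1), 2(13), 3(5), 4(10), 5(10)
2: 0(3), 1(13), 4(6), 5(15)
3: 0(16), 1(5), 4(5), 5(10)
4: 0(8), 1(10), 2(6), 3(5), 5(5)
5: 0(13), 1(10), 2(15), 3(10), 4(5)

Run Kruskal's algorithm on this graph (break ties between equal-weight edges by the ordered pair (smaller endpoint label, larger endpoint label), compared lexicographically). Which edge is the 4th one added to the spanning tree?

3-4

Kruskal's algorithm — process edges by increasing weight (ties by edge label):
0—1 (1): add. Components now {0,1} {2} {3} {4} {5}
0—2 (3): add. Components now {0,1,2} {3} {4} {5}
1—3 (5): add. Components now {0,1,2,3} {4} {5}
3—4 (5): add. Components now {0,1,2,3,4} {5}
4—5 (5): add. Components now {0,1,2,3,4,5}
The 4th edge added is 3—4.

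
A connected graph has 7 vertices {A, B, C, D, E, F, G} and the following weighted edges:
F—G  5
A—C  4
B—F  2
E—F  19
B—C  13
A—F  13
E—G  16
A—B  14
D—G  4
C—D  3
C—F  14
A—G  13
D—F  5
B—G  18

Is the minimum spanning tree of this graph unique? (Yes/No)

Kruskal: consider edges lightest-first.
B—F (2): add. Components now {A} {B,F} {C} {D} {E} {G}
C—D (3): add. Components now {A} {B,F} {C,D} {E} {G}
A—C (4): add. Components now {A,C,D} {B,F} {E} {G}
D—G (4): add. Components now {A,C,D,G} {B,F} {E}
D—F (5): add. Components now {A,B,C,D,F,G} {E}
F—G (5): skip — F and G already connected.
A—F (13): skip — A and F already connected.
A—G (13): skip — A and G already connected.
B—C (13): skip — B and C already connected.
A—B (14): skip — A and B already connected.
C—F (14): skip — C and F already connected.
E—G (16): add. Components now {A,B,C,D,E,F,G}
Non-tree edge F—G has weight 5, equal to the heaviest edge on its tree cycle — swapping gives another MST of the same weight. Not unique.

No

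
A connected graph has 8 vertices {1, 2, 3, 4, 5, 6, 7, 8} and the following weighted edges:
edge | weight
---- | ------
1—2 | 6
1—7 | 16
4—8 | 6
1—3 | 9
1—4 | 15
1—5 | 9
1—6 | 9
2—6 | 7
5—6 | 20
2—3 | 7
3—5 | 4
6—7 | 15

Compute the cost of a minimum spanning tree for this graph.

60

Kruskal's algorithm — process edges by increasing weight (ties by edge label):
3—5 (4): add — endpoints in different components.
1—2 (6): add — endpoints in different components.
4—8 (6): add — endpoints in different components.
2—3 (7): add — endpoints in different components.
2—6 (7): add — endpoints in different components.
1—3 (9): skip — 1 and 3 already connected.
1—5 (9): skip — 1 and 5 already connected.
1—6 (9): skip — 1 and 6 already connected.
1—4 (15): add — endpoints in different components.
6—7 (15): add — endpoints in different components.
MST edges: 3—5, 1—2, 4—8, 2—3, 2—6, 1—4, 6—7; total weight 4+6+6+7+7+15+15 = 60.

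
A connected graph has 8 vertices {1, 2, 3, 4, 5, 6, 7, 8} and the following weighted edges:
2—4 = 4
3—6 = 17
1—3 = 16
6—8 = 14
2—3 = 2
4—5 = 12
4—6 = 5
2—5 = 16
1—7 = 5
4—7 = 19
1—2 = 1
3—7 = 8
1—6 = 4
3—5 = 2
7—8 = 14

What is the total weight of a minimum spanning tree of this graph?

Kruskal's algorithm — process edges by increasing weight (ties by edge label):
1—2 (1): add — endpoints in different components.
2—3 (2): add — endpoints in different components.
3—5 (2): add — endpoints in different components.
1—6 (4): add — endpoints in different components.
2—4 (4): add — endpoints in different components.
1—7 (5): add — endpoints in different components.
4—6 (5): skip — 4 and 6 already connected.
3—7 (8): skip — 3 and 7 already connected.
4—5 (12): skip — 4 and 5 already connected.
6—8 (14): add — endpoints in different components.
MST edges: 1—2, 2—3, 3—5, 1—6, 2—4, 1—7, 6—8; total weight 1+2+2+4+4+5+14 = 32.

32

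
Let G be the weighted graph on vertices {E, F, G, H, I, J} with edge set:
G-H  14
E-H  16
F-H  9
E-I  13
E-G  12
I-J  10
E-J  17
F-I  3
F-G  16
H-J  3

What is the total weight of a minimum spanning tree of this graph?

Sort edges by weight, then run Kruskal:
F-I (3): add. Components now {E} {F,I} {G} {H} {J}
H-J (3): add. Components now {E} {F,I} {G} {H,J}
F-H (9): add. Components now {E} {F,H,I,J} {G}
I-J (10): skip — I and J already connected.
E-G (12): add. Components now {E,G} {F,H,I,J}
E-I (13): add. Components now {E,F,G,H,I,J}
MST edges: F-I, H-J, F-H, E-G, E-I; total weight 3+3+9+12+13 = 40.

40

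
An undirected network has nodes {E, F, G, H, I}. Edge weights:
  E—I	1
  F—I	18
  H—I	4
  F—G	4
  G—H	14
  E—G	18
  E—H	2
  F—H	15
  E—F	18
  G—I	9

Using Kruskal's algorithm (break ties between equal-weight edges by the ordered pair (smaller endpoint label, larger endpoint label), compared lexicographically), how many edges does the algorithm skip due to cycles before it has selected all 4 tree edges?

1

Kruskal's algorithm — process edges by increasing weight (ties by edge label):
E—I (1): add — endpoints in different components.
E—H (2): add — endpoints in different components.
F—G (4): add — endpoints in different components.
H—I (4): skip — H and I already connected.
G—I (9): add — endpoints in different components.
Edges rejected before the tree was complete: 1.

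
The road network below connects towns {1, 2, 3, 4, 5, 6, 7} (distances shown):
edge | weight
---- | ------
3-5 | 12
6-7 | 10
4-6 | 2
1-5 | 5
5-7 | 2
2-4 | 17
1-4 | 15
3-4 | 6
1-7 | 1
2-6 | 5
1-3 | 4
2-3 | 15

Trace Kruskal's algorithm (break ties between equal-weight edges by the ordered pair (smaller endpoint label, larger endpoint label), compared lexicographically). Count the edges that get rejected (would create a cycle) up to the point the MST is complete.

Kruskal's algorithm — process edges by increasing weight (ties by edge label):
1-7 (1): add. Components now {1,7} {2} {3} {4} {5} {6}
4-6 (2): add. Components now {1,7} {2} {3} {4,6} {5}
5-7 (2): add. Components now {1,5,7} {2} {3} {4,6}
1-3 (4): add. Components now {1,3,5,7} {2} {4,6}
1-5 (5): skip — 1 and 5 already connected.
2-6 (5): add. Components now {1,3,5,7} {2,4,6}
3-4 (6): add. Components now {1,2,3,4,5,6,7}
Edges rejected before the tree was complete: 1.

1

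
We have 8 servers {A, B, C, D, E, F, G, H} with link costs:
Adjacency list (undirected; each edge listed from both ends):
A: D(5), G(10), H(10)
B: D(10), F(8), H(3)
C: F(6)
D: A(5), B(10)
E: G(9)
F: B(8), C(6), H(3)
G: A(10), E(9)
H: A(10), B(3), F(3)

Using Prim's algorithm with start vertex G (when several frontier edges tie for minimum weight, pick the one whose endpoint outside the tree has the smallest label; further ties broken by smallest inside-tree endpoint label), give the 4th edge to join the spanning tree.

B-D

Prim's algorithm from G:
Step 1: cheapest edge leaving the tree is E-G (9); add E.
Step 2: cheapest edge leaving the tree is A-G (10); add A.
Step 3: cheapest edge leaving the tree is A-D (5); add D.
Step 4: cheapest edge leaving the tree is B-D (10); add B.
Step 5: cheapest edge leaving the tree is B-H (3); add H.
Step 6: cheapest edge leaving the tree is F-H (3); add F.
Step 7: cheapest edge leaving the tree is C-F (6); add C.
The 4th edge added is B-D.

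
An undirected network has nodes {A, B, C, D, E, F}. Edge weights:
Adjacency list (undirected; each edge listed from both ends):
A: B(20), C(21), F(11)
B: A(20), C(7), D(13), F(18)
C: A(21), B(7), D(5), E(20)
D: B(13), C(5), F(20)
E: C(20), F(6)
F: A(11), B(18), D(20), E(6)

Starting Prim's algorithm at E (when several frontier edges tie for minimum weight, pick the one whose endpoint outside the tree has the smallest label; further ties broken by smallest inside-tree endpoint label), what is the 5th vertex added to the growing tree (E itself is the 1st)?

C

Prim's algorithm from E:
Step 1: cheapest edge leaving the tree is E–F (6); add F.
Step 2: cheapest edge leaving the tree is A–F (11); add A.
Step 3: cheapest edge leaving the tree is B–F (18); add B.
Step 4: cheapest edge leaving the tree is B–C (7); add C.
Step 5: cheapest edge leaving the tree is C–D (5); add D.
Vertex order: E, F, A, B, C, D. The 5th vertex is C.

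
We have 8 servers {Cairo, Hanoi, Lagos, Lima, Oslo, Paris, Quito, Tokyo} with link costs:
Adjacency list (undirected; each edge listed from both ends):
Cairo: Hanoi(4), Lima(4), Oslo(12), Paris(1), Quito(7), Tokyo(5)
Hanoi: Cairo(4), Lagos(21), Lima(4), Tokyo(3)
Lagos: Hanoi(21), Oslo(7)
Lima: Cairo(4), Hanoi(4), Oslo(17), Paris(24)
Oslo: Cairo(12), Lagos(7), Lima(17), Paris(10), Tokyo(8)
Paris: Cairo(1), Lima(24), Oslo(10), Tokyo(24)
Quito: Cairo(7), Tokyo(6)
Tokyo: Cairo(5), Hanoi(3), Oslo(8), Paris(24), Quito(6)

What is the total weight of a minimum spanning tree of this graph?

Sort edges by weight, then run Kruskal:
Cairo-Paris (1): add — endpoints in different components.
Hanoi-Tokyo (3): add — endpoints in different components.
Cairo-Hanoi (4): add — endpoints in different components.
Cairo-Lima (4): add — endpoints in different components.
Hanoi-Lima (4): skip — Lima and Hanoi already connected.
Cairo-Tokyo (5): skip — Tokyo and Cairo already connected.
Quito-Tokyo (6): add — endpoints in different components.
Cairo-Quito (7): skip — Quito and Cairo already connected.
Lagos-Oslo (7): add — endpoints in different components.
Oslo-Tokyo (8): add — endpoints in different components.
MST edges: Cairo-Paris, Hanoi-Tokyo, Cairo-Hanoi, Cairo-Lima, Quito-Tokyo, Lagos-Oslo, Oslo-Tokyo; total weight 1+3+4+4+6+7+8 = 33.

33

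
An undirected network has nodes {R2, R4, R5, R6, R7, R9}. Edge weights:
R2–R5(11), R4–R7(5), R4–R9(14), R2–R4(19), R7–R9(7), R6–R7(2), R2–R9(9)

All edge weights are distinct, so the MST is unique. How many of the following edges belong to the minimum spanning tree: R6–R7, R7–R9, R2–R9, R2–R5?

Kruskal: consider edges lightest-first.
R6–R7 (2): add. Components now {R2} {R5} {R9} {R6,R7} {R4}
R4–R7 (5): add. Components now {R2} {R5} {R9} {R4,R6,R7}
R7–R9 (7): add. Components now {R2} {R5} {R4,R6,R7,R9}
R2–R9 (9): add. Components now {R2,R4,R6,R7,R9} {R5}
R2–R5 (11): add. Components now {R2,R4,R5,R6,R7,R9}
MST edge set: {R6–R7, R4–R7, R7–R9, R2–R9, R2–R5}.
Of the listed edges, {R6–R7, R7–R9, R2–R9, R2–R5} are in the MST → 4.

4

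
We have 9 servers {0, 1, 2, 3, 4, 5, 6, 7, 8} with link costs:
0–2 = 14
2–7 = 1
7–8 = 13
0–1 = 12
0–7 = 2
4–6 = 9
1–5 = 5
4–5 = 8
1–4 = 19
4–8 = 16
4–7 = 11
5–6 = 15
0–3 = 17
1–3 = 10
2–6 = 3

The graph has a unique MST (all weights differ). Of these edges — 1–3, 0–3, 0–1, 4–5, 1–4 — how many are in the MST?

Kruskal: consider edges lightest-first.
2–7 (1): add — endpoints in different components.
0–7 (2): add — endpoints in different components.
2–6 (3): add — endpoints in different components.
1–5 (5): add — endpoints in different components.
4–5 (8): add — endpoints in different components.
4–6 (9): add — endpoints in different components.
1–3 (10): add — endpoints in different components.
4–7 (11): skip — 4 and 7 already connected.
0–1 (12): skip — 0 and 1 already connected.
7–8 (13): add — endpoints in different components.
MST edge set: {2–7, 0–7, 2–6, 1–5, 4–5, 4–6, 1–3, 7–8}.
Of the listed edges, {1–3, 4–5} are in the MST → 2.

2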